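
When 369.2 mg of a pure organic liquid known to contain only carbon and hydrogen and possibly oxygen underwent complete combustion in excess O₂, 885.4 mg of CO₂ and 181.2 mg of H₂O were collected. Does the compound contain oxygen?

mol C = 0.8854 g CO₂ ÷ 44.009 g/mol = 0.020119 mol
mol H = 2 × 0.1812 g H₂O ÷ 18.015 g/mol = 0.020117 mol
C and H account for only 0.26192 g of the 0.3692 g sample; the remaining 0.10728 g must be oxygen.

yes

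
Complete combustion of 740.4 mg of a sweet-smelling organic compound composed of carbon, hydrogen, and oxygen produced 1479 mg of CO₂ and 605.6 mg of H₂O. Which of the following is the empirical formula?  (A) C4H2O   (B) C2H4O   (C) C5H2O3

mol C = 1.479 g CO₂ ÷ 44.009 g/mol = 0.033607 mol
mol H = 2 × 0.6056 g H₂O ÷ 18.015 g/mol = 0.067233 mol
mass O = 0.7404 − (0.40365 + 0.067771) = 0.26898 g → mol O = 0.26898 ÷ 15.999 = 0.016812 mol
Divide by the smallest (0.016812 mol): C 1.999, H 3.999, O 1.000

(B) C2H4O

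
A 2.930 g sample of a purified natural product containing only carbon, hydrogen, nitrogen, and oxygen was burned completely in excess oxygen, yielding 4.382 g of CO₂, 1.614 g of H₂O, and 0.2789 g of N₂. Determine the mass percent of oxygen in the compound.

mol C = 4.382 g CO₂ ÷ 44.009 g/mol = 0.099571 mol
mol H = 2 × 1.614 g H₂O ÷ 18.015 g/mol = 0.17918 mol
mol N = 2 × 0.2789 g N₂ ÷ 28.014 g/mol = 0.019911 mol
mass O = 2.930 − (1.1959 + 0.18062 + 0.27890) = 1.2745 g → mol O = 1.2745 ÷ 15.999 = 0.079664 mol
mass % O = 1.2745 g ÷ 2.930 g × 100%

43.50%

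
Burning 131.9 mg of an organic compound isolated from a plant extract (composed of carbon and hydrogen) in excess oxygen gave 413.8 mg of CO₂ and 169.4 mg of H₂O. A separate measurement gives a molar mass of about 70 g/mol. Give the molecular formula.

mol C = 0.4138 g CO₂ ÷ 44.009 g/mol = 0.0094026 mol
mol H = 2 × 0.1694 g H₂O ÷ 18.015 g/mol = 0.018807 mol
Divide by the smallest (0.0094026 mol): C 1.000, H 2.000
Empirical formula: CH2
Empirical-formula mass = 14.03 g/mol; 70 ÷ 14.03 ≈ 5, so the molecular formula is C5H10.

C5H10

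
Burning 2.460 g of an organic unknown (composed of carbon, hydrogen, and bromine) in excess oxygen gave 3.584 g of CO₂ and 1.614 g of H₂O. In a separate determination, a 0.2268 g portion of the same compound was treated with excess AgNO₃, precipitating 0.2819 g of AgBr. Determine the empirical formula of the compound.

mol C = 3.584 g CO₂ ÷ 44.009 g/mol = 0.081438 mol
mol H = 2 × 1.614 g H₂O ÷ 18.015 g/mol = 0.17918 mol
From the AgBr data: mol Br per gram of compound = (0.2819 ÷ 187.772) ÷ 0.2268 = 0.0066194 mol/g, so in the 2.460 g combustion sample mol Br = 0.016284 mol
Divide by the smallest (0.016284 mol): C 5.001, H 11.004, Br 1.000

C5H11Br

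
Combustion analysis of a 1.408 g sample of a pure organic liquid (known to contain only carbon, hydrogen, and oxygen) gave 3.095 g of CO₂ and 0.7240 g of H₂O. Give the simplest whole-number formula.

C7H8O3

mol C = 3.095 g CO₂ ÷ 44.009 g/mol = 0.070327 mol
mol H = 2 × 0.7240 g H₂O ÷ 18.015 g/mol = 0.080377 mol
mass O = 1.408 − (0.84469 + 0.081020) = 0.48229 g → mol O = 0.48229 ÷ 15.999 = 0.030145 mol
Divide by the smallest (0.030145 mol): C 2.333, H 2.666, O 1.000
Multiplying each by 3 gives whole numbers: C 7.00, H 8.00, O 3.00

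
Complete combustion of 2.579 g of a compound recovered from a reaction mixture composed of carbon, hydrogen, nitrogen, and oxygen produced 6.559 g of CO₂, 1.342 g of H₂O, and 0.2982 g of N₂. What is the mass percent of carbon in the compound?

69.41%

mol C = 6.559 g CO₂ ÷ 44.009 g/mol = 0.14904 mol
mol H = 2 × 1.342 g H₂O ÷ 18.015 g/mol = 0.14899 mol
mol N = 2 × 0.2982 g N₂ ÷ 28.014 g/mol = 0.021289 mol
mass O = 2.579 − (1.7901 + 0.15018 + 0.29820) = 0.34053 g → mol O = 0.34053 ÷ 15.999 = 0.021284 mol
mass % C = 1.7901 g ÷ 2.579 g × 100%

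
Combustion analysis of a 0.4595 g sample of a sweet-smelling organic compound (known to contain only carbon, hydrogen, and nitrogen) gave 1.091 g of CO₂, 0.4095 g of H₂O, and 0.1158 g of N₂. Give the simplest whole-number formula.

C6H11N2

mol C = 1.091 g CO₂ ÷ 44.009 g/mol = 0.024790 mol
mol H = 2 × 0.4095 g H₂O ÷ 18.015 g/mol = 0.045462 mol
mol N = 2 × 0.1158 g N₂ ÷ 28.014 g/mol = 0.0082673 mol
Divide by the smallest (0.0082673 mol): C 2.999, H 5.499, N 1.000
Multiplying each by 2 gives whole numbers: C 6.00, H 11.00, N 2.00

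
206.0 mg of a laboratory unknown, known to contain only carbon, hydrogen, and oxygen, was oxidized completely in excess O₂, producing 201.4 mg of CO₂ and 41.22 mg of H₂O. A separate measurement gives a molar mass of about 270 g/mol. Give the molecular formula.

C6H6O12

mol C = 0.2014 g CO₂ ÷ 44.009 g/mol = 0.0045763 mol
mol H = 2 × 0.04122 g H₂O ÷ 18.015 g/mol = 0.0045762 mol
mass O = 0.2060 − (0.054966 + 0.0046128) = 0.14642 g → mol O = 0.14642 ÷ 15.999 = 0.0091519 mol
Divide by the smallest (0.0045762 mol): C 1.000, H 1.000, O 2.000
Empirical formula: CHO2
Empirical-formula mass = 45.02 g/mol; 270 ÷ 45.02 ≈ 6, so the molecular formula is C6H6O12.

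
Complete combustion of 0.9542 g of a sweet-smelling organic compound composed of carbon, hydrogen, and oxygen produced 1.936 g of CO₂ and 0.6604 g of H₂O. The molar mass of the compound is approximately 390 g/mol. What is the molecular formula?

mol C = 1.936 g CO₂ ÷ 44.009 g/mol = 0.043991 mol
mol H = 2 × 0.6604 g H₂O ÷ 18.015 g/mol = 0.073317 mol
mass O = 0.9542 − (0.52838 + 0.073903) = 0.35192 g → mol O = 0.35192 ÷ 15.999 = 0.021996 mol
Divide by the smallest (0.021996 mol): C 2.000, H 3.333, O 1.000
Multiplying each by 3 gives whole numbers: C 6.00, H 10.00, O 3.00
Empirical formula: C6H10O3
Empirical-formula mass = 130.14 g/mol; 390 ÷ 130.14 ≈ 3, so the molecular formula is C18H30O9.

C18H30O9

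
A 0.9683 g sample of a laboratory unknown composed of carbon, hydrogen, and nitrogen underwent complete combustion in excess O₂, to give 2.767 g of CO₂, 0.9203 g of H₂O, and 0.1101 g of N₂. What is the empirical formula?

mol C = 2.767 g CO₂ ÷ 44.009 g/mol = 0.062874 mol
mol H = 2 × 0.9203 g H₂O ÷ 18.015 g/mol = 0.10217 mol
mol N = 2 × 0.1101 g N₂ ÷ 28.014 g/mol = 0.0078604 mol
Divide by the smallest (0.0078604 mol): C 7.999, H 12.998, N 1.000

C8H13N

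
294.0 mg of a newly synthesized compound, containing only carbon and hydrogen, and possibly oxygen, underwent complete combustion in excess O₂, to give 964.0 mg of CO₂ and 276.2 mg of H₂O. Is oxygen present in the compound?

no

mol C = 0.9640 g CO₂ ÷ 44.009 g/mol = 0.021905 mol
mol H = 2 × 0.2762 g H₂O ÷ 18.015 g/mol = 0.030663 mol
C and H together account for 0.29400 g — essentially the entire 0.2940 g sample — so the compound contains no oxygen.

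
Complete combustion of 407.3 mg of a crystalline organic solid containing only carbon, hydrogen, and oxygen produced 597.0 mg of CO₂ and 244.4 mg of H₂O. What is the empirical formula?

CH2O

mol C = 0.5970 g CO₂ ÷ 44.009 g/mol = 0.013565 mol
mol H = 2 × 0.2444 g H₂O ÷ 18.015 g/mol = 0.027133 mol
mass O = 0.4073 − (0.16293 + 0.027350) = 0.21702 g → mol O = 0.21702 ÷ 15.999 = 0.013564 mol
Divide by the smallest (0.013564 mol): C 1.000, H 2.000, O 1.000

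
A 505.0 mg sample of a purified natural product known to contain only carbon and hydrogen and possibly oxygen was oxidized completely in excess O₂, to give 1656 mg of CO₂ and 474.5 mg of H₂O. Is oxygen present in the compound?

no

mol C = 1.656 g CO₂ ÷ 44.009 g/mol = 0.037629 mol
mol H = 2 × 0.4745 g H₂O ÷ 18.015 g/mol = 0.052678 mol
C and H together account for 0.50506 g — essentially the entire 0.5050 g sample — so the compound contains no oxygen.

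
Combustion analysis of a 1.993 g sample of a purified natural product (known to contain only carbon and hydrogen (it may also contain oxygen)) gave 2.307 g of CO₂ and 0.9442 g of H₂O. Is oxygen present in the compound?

mol C = 2.307 g CO₂ ÷ 44.009 g/mol = 0.052421 mol
mol H = 2 × 0.9442 g H₂O ÷ 18.015 g/mol = 0.10482 mol
C and H account for only 0.73529 g of the 1.993 g sample; the remaining 1.2577 g must be oxygen.

yes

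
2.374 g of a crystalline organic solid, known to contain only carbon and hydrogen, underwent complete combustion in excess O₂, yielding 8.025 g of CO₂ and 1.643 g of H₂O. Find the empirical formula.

CH

mol C = 8.025 g CO₂ ÷ 44.009 g/mol = 0.18235 mol
mol H = 2 × 1.643 g H₂O ÷ 18.015 g/mol = 0.18240 mol
Divide by the smallest (0.18235 mol): C 1.000, H 1.000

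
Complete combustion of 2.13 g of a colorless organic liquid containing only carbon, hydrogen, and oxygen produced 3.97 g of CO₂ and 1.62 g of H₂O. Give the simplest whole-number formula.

C5H10O3

mol C = 3.97 g CO₂ ÷ 44.009 g/mol = 0.09021 mol
mol H = 2 × 1.62 g H₂O ÷ 18.015 g/mol = 0.1799 mol
mass O = 2.13 − (1.083 + 0.1813) = 0.8652 g → mol O = 0.8652 ÷ 15.999 = 0.05408 mol
Divide by the smallest (0.05408 mol): C 1.668, H 3.326, O 1.000
Multiplying each by 3 gives whole numbers: C 5.00, H 9.98, O 3.00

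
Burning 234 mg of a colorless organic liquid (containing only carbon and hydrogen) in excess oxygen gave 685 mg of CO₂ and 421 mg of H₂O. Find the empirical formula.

mol C = 0.685 g CO₂ ÷ 44.009 g/mol = 0.01556 mol
mol H = 2 × 0.421 g H₂O ÷ 18.015 g/mol = 0.04674 mol
Divide by the smallest (0.01556 mol): C 1.000, H 3.003

CH3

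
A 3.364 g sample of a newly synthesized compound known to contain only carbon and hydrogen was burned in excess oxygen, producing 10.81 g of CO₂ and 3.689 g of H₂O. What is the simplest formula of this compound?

C3H5

mol C = 10.81 g CO₂ ÷ 44.009 g/mol = 0.24563 mol
mol H = 2 × 3.689 g H₂O ÷ 18.015 g/mol = 0.40955 mol
Divide by the smallest (0.24563 mol): C 1.000, H 1.667
Multiplying each by 3 gives whole numbers: C 3.00, H 5.00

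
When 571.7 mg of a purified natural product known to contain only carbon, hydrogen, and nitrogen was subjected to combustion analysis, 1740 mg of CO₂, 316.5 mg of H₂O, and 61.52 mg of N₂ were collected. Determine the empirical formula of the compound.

mol C = 1.740 g CO₂ ÷ 44.009 g/mol = 0.039537 mol
mol H = 2 × 0.3165 g H₂O ÷ 18.015 g/mol = 0.035137 mol
mol N = 2 × 0.06152 g N₂ ÷ 28.014 g/mol = 0.0043921 mol
Divide by the smallest (0.0043921 mol): C 9.002, H 8.000, N 1.000

C9H8N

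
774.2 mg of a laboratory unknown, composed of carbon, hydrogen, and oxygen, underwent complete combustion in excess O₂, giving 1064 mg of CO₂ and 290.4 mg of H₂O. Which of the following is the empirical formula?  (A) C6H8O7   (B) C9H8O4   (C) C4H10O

mol C = 1.064 g CO₂ ÷ 44.009 g/mol = 0.024177 mol
mol H = 2 × 0.2904 g H₂O ÷ 18.015 g/mol = 0.032240 mol
mass O = 0.7742 − (0.29039 + 0.032498) = 0.45131 g → mol O = 0.45131 ÷ 15.999 = 0.028209 mol
Divide by the smallest (0.024177 mol): C 1.000, H 1.333, O 1.167
Multiplying each by 6 gives whole numbers: C 6.00, H 8.00, O 7.00

(A) C6H8O7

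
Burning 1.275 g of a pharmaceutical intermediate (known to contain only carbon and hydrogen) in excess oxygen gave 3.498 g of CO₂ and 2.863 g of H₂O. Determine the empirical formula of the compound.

mol C = 3.498 g CO₂ ÷ 44.009 g/mol = 0.079484 mol
mol H = 2 × 2.863 g H₂O ÷ 18.015 g/mol = 0.31785 mol
Divide by the smallest (0.079484 mol): C 1.000, H 3.999

CH4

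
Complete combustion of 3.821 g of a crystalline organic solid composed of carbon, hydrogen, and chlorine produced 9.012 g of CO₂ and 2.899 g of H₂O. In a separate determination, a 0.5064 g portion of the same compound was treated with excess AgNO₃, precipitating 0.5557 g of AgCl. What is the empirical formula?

mol C = 9.012 g CO₂ ÷ 44.009 g/mol = 0.20478 mol
mol H = 2 × 2.899 g H₂O ÷ 18.015 g/mol = 0.32184 mol
From the AgCl data: mol Cl per gram of compound = (0.5557 ÷ 143.318) ÷ 0.5064 = 0.0076568 mol/g, so in the 3.821 g combustion sample mol Cl = 0.029257 mol
Divide by the smallest (0.029257 mol): C 6.999, H 11.001, Cl 1.000

C7H11Cl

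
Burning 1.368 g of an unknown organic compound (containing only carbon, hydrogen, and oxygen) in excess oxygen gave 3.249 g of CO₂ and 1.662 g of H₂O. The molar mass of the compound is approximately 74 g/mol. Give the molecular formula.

C4H10O

mol C = 3.249 g CO₂ ÷ 44.009 g/mol = 0.073826 mol
mol H = 2 × 1.662 g H₂O ÷ 18.015 g/mol = 0.18451 mol
mass O = 1.368 − (0.88672 + 0.18599) = 0.29529 g → mol O = 0.29529 ÷ 15.999 = 0.018457 mol
Divide by the smallest (0.018457 mol): C 4.000, H 9.997, O 1.000
Empirical formula: C4H10O
Empirical-formula mass = 74.12 g/mol; 74 ÷ 74.12 ≈ 1, so the molecular formula is C4H10O.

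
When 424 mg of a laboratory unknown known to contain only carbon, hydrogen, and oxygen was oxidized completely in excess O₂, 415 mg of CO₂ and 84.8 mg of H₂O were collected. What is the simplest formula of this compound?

mol C = 0.415 g CO₂ ÷ 44.009 g/mol = 0.009430 mol
mol H = 2 × 0.0848 g H₂O ÷ 18.015 g/mol = 0.009414 mol
mass O = 0.424 − (0.1133 + 0.009490) = 0.3012 g → mol O = 0.3012 ÷ 15.999 = 0.01883 mol
Divide by the smallest (0.009414 mol): C 1.002, H 1.000, O 2.000

CHO2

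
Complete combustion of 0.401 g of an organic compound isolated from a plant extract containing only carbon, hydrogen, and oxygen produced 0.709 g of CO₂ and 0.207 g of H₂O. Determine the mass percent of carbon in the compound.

mol C = 0.709 g CO₂ ÷ 44.009 g/mol = 0.01611 mol
mol H = 2 × 0.207 g H₂O ÷ 18.015 g/mol = 0.02298 mol
mass O = 0.401 − (0.1935 + 0.02316) = 0.1843 g → mol O = 0.1843 ÷ 15.999 = 0.01152 mol
mass % C = 0.1935 g ÷ 0.401 g × 100%

48.3%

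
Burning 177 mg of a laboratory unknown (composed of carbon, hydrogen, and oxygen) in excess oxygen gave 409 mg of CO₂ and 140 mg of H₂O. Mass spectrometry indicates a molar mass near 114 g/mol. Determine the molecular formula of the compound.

C6H10O2

mol C = 0.409 g CO₂ ÷ 44.009 g/mol = 0.009294 mol
mol H = 2 × 0.140 g H₂O ÷ 18.015 g/mol = 0.01554 mol
mass O = 0.177 − (0.1116 + 0.01567) = 0.04971 g → mol O = 0.04971 ÷ 15.999 = 0.003107 mol
Divide by the smallest (0.003107 mol): C 2.991, H 5.003, O 1.000
Empirical formula: C3H5O
Empirical-formula mass = 57.07 g/mol; 114 ÷ 57.07 ≈ 2, so the molecular formula is C6H10O2.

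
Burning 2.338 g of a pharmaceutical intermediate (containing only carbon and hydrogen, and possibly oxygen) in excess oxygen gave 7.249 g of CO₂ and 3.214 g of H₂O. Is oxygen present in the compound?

no

mol C = 7.249 g CO₂ ÷ 44.009 g/mol = 0.16472 mol
mol H = 2 × 3.214 g H₂O ÷ 18.015 g/mol = 0.35681 mol
C and H together account for 2.3381 g — essentially the entire 2.338 g sample — so the compound contains no oxygen.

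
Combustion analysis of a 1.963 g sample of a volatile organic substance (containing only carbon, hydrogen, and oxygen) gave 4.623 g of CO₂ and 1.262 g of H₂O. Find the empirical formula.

mol C = 4.623 g CO₂ ÷ 44.009 g/mol = 0.10505 mol
mol H = 2 × 1.262 g H₂O ÷ 18.015 g/mol = 0.14011 mol
mass O = 1.963 − (1.2617 + 0.14123) = 0.56006 g → mol O = 0.56006 ÷ 15.999 = 0.035006 mol
Divide by the smallest (0.035006 mol): C 3.001, H 4.002, O 1.000

C3H4O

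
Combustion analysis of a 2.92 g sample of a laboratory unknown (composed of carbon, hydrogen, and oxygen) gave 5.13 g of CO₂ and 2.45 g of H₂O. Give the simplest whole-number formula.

mol C = 5.13 g CO₂ ÷ 44.009 g/mol = 0.1166 mol
mol H = 2 × 2.45 g H₂O ÷ 18.015 g/mol = 0.2720 mol
mass O = 2.92 − (1.400 + 0.2742) = 1.246 g → mol O = 1.246 ÷ 15.999 = 0.07786 mol
Divide by the smallest (0.07786 mol): C 1.497, H 3.493, O 1.000
Multiplying each by 2 gives whole numbers: C 2.99, H 6.99, O 2.00

C3H7O2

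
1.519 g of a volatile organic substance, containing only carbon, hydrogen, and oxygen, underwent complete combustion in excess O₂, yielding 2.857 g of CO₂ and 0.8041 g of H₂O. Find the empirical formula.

C8H11O5

mol C = 2.857 g CO₂ ÷ 44.009 g/mol = 0.064919 mol
mol H = 2 × 0.8041 g H₂O ÷ 18.015 g/mol = 0.089270 mol
mass O = 1.519 − (0.77974 + 0.089984) = 0.64928 g → mol O = 0.64928 ÷ 15.999 = 0.040582 mol
Divide by the smallest (0.040582 mol): C 1.600, H 2.200, O 1.000
Multiplying each by 5 gives whole numbers: C 8.00, H 11.00, O 5.00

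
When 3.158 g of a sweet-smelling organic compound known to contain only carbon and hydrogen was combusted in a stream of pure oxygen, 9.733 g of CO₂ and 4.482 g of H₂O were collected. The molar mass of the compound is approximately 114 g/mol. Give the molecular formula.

mol C = 9.733 g CO₂ ÷ 44.009 g/mol = 0.22116 mol
mol H = 2 × 4.482 g H₂O ÷ 18.015 g/mol = 0.49759 mol
Divide by the smallest (0.22116 mol): C 1.000, H 2.250
Multiplying each by 4 gives whole numbers: C 4.00, H 9.00
Empirical formula: C4H9
Empirical-formula mass = 57.12 g/mol; 114 ÷ 57.12 ≈ 2, so the molecular formula is C8H18.

C8H18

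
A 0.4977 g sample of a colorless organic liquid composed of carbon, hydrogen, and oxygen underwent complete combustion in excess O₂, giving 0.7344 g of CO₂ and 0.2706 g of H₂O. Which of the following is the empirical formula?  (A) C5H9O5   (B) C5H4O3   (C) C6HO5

mol C = 0.7344 g CO₂ ÷ 44.009 g/mol = 0.016687 mol
mol H = 2 × 0.2706 g H₂O ÷ 18.015 g/mol = 0.030042 mol
mass O = 0.4977 − (0.20043 + 0.030282) = 0.26698 g → mol O = 0.26698 ÷ 15.999 = 0.016688 mol
Divide by the smallest (0.016687 mol): C 1.000, H 1.800, O 1.000
Multiplying each by 5 gives whole numbers: C 5.00, H 9.00, O 5.00

(A) C5H9O5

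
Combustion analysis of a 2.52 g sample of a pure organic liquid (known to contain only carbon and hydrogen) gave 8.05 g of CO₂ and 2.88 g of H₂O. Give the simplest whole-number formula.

C4H7

mol C = 8.05 g CO₂ ÷ 44.009 g/mol = 0.1829 mol
mol H = 2 × 2.88 g H₂O ÷ 18.015 g/mol = 0.3197 mol
Divide by the smallest (0.1829 mol): C 1.000, H 1.748
Multiplying each by 4 gives whole numbers: C 4.00, H 6.99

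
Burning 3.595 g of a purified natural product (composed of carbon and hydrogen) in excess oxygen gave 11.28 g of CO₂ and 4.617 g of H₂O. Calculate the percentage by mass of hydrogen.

mol C = 11.28 g CO₂ ÷ 44.009 g/mol = 0.25631 mol
mol H = 2 × 4.617 g H₂O ÷ 18.015 g/mol = 0.51257 mol
mass % H = 0.51667 g ÷ 3.595 g × 100%

14.37%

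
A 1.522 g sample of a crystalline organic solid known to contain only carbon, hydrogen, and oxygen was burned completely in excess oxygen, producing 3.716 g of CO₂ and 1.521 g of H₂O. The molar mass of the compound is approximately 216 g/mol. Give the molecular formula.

C12H24O3

mol C = 3.716 g CO₂ ÷ 44.009 g/mol = 0.084437 mol
mol H = 2 × 1.521 g H₂O ÷ 18.015 g/mol = 0.16886 mol
mass O = 1.522 − (1.0142 + 0.17021) = 0.33761 g → mol O = 0.33761 ÷ 15.999 = 0.021102 mol
Divide by the smallest (0.021102 mol): C 4.001, H 8.002, O 1.000
Empirical formula: C4H8O
Empirical-formula mass = 72.11 g/mol; 216 ÷ 72.11 ≈ 3, so the molecular formula is C12H24O3.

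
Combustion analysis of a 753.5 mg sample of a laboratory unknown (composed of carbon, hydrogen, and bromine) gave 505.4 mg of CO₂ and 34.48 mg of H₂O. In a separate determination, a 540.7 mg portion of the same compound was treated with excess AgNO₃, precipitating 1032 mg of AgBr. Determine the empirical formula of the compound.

C3HBr2

mol C = 0.5054 g CO₂ ÷ 44.009 g/mol = 0.011484 mol
mol H = 2 × 0.03448 g H₂O ÷ 18.015 g/mol = 0.0038279 mol
From the AgBr data: mol Br per gram of compound = (1.032 ÷ 187.772) ÷ 0.5407 = 0.010165 mol/g, so in the 0.7535 g combustion sample mol Br = 0.0076591 mol
Divide by the smallest (0.0038279 mol): C 3.000, H 1.000, Br 2.001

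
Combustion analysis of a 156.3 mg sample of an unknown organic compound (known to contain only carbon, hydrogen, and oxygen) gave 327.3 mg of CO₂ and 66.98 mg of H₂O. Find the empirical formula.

mol C = 0.3273 g CO₂ ÷ 44.009 g/mol = 0.0074371 mol
mol H = 2 × 0.06698 g H₂O ÷ 18.015 g/mol = 0.0074360 mol
mass O = 0.1563 − (0.089327 + 0.0074955) = 0.059477 g → mol O = 0.059477 ÷ 15.999 = 0.0037176 mol
Divide by the smallest (0.0037176 mol): C 2.001, H 2.000, O 1.000

C2H2O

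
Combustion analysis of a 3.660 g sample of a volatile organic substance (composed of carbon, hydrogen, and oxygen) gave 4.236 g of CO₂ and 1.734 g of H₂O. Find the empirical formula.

mol C = 4.236 g CO₂ ÷ 44.009 g/mol = 0.096253 mol
mol H = 2 × 1.734 g H₂O ÷ 18.015 g/mol = 0.19251 mol
mass O = 3.660 − (1.1561 + 0.19405) = 2.3099 g → mol O = 2.3099 ÷ 15.999 = 0.14438 mol
Divide by the smallest (0.096253 mol): C 1.000, H 2.000, O 1.500
Multiplying each by 2 gives whole numbers: C 2.00, H 4.00, O 3.00

C2H4O3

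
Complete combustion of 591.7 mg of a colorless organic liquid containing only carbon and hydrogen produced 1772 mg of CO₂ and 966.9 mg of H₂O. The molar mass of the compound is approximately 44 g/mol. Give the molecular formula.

mol C = 1.772 g CO₂ ÷ 44.009 g/mol = 0.040264 mol
mol H = 2 × 0.9669 g H₂O ÷ 18.015 g/mol = 0.10734 mol
Divide by the smallest (0.040264 mol): C 1.000, H 2.666
Multiplying each by 3 gives whole numbers: C 3.00, H 8.00
Empirical formula: C3H8
Empirical-formula mass = 44.10 g/mol; 44 ÷ 44.10 ≈ 1, so the molecular formula is C3H8.

C3H8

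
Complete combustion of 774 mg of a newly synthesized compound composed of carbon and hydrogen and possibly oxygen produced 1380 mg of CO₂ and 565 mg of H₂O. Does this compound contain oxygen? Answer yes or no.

yes

mol C = 1.38 g CO₂ ÷ 44.009 g/mol = 0.03136 mol
mol H = 2 × 0.565 g H₂O ÷ 18.015 g/mol = 0.06273 mol
C and H account for only 0.4399 g of the 0.774 g sample; the remaining 0.3341 g must be oxygen.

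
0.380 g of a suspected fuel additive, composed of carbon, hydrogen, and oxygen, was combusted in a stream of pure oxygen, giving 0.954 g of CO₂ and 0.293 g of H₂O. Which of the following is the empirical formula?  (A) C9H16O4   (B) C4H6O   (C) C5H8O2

mol C = 0.954 g CO₂ ÷ 44.009 g/mol = 0.02168 mol
mol H = 2 × 0.293 g H₂O ÷ 18.015 g/mol = 0.03253 mol
mass O = 0.380 − (0.2604 + 0.03279) = 0.08684 g → mol O = 0.08684 ÷ 15.999 = 0.005428 mol
Divide by the smallest (0.005428 mol): C 3.994, H 5.993, O 1.000

(B) C4H6O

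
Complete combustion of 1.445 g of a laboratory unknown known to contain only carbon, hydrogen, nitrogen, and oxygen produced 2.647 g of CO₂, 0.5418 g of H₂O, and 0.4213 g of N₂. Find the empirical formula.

mol C = 2.647 g CO₂ ÷ 44.009 g/mol = 0.060147 mol
mol H = 2 × 0.5418 g H₂O ÷ 18.015 g/mol = 0.060150 mol
mol N = 2 × 0.4213 g N₂ ÷ 28.014 g/mol = 0.030078 mol
mass O = 1.445 − (0.72242 + 0.060631 + 0.42130) = 0.24065 g → mol O = 0.24065 ÷ 15.999 = 0.015041 mol
Divide by the smallest (0.015041 mol): C 3.999, H 3.999, N 2.000, O 1.000

C4H4N2O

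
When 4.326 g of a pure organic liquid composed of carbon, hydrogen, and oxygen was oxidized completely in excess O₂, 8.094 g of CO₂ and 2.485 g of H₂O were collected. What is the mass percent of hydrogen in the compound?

mol C = 8.094 g CO₂ ÷ 44.009 g/mol = 0.18392 mol
mol H = 2 × 2.485 g H₂O ÷ 18.015 g/mol = 0.27588 mol
mass O = 4.326 − (2.2090 + 0.27809) = 1.8389 g → mol O = 1.8389 ÷ 15.999 = 0.11494 mol
mass % H = 0.27809 g ÷ 4.326 g × 100%

6.43%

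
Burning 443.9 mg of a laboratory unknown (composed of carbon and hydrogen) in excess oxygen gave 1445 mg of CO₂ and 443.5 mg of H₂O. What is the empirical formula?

mol C = 1.445 g CO₂ ÷ 44.009 g/mol = 0.032834 mol
mol H = 2 × 0.4435 g H₂O ÷ 18.015 g/mol = 0.049237 mol
Divide by the smallest (0.032834 mol): C 1.000, H 1.500
Multiplying each by 2 gives whole numbers: C 2.00, H 3.00

C2H3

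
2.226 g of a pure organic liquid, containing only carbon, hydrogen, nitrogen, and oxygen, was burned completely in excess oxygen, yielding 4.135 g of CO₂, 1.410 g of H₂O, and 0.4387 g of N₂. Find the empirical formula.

C3H5NO

mol C = 4.135 g CO₂ ÷ 44.009 g/mol = 0.093958 mol
mol H = 2 × 1.410 g H₂O ÷ 18.015 g/mol = 0.15654 mol
mol N = 2 × 0.4387 g N₂ ÷ 28.014 g/mol = 0.031320 mol
mass O = 2.226 − (1.1285 + 0.15779 + 0.43870) = 0.50098 g → mol O = 0.50098 ÷ 15.999 = 0.031313 mol
Divide by the smallest (0.031313 mol): C 3.001, H 4.999, N 1.000, O 1.000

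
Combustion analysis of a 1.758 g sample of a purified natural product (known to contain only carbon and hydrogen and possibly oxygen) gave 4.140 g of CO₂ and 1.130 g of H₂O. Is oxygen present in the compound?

mol C = 4.140 g CO₂ ÷ 44.009 g/mol = 0.094072 mol
mol H = 2 × 1.130 g H₂O ÷ 18.015 g/mol = 0.12545 mol
C and H account for only 1.2563 g of the 1.758 g sample; the remaining 0.50165 g must be oxygen.

yes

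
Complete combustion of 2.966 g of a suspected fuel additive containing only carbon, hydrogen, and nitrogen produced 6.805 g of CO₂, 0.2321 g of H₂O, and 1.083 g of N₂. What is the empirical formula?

C6HN3

mol C = 6.805 g CO₂ ÷ 44.009 g/mol = 0.15463 mol
mol H = 2 × 0.2321 g H₂O ÷ 18.015 g/mol = 0.025767 mol
mol N = 2 × 1.083 g N₂ ÷ 28.014 g/mol = 0.077318 mol
Divide by the smallest (0.025767 mol): C 6.001, H 1.000, N 3.001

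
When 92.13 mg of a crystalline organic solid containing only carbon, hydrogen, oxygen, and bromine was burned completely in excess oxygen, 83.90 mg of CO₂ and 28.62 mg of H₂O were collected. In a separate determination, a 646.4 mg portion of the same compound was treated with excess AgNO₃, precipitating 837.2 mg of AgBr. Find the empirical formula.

C6H10Br2O3

mol C = 0.08390 g CO₂ ÷ 44.009 g/mol = 0.0019064 mol
mol H = 2 × 0.02862 g H₂O ÷ 18.015 g/mol = 0.0031774 mol
From the AgBr data: mol Br per gram of compound = (0.8372 ÷ 187.772) ÷ 0.6464 = 0.0068976 mol/g, so in the 0.09213 g combustion sample mol Br = 0.00063547 mol
mass O = 0.09213 − (0.022898 + 0.0032028 + 0.050777) = 0.015252 g → mol O = 0.015252 ÷ 15.999 = 0.00095332 mol
Divide by the smallest (0.00063547 mol): C 3.000, H 5.000, Br 1.000, O 1.500
Multiplying each by 2 gives whole numbers: C 6.00, H 10.00, Br 2.00, O 3.00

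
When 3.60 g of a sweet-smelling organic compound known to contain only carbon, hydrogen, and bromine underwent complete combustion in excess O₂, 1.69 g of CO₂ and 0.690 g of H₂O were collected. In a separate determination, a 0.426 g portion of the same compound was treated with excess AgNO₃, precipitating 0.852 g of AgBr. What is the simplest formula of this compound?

mol C = 1.69 g CO₂ ÷ 44.009 g/mol = 0.03840 mol
mol H = 2 × 0.690 g H₂O ÷ 18.015 g/mol = 0.07660 mol
From the AgBr data: mol Br per gram of compound = (0.852 ÷ 187.772) ÷ 0.426 = 0.01065 mol/g, so in the 3.60 g combustion sample mol Br = 0.03834 mol
Divide by the smallest (0.03834 mol): C 1.001, H 1.998, Br 1.000

CH2Br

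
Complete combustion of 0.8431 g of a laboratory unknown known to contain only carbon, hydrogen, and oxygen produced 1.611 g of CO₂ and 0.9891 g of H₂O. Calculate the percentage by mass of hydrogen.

mol C = 1.611 g CO₂ ÷ 44.009 g/mol = 0.036606 mol
mol H = 2 × 0.9891 g H₂O ÷ 18.015 g/mol = 0.10981 mol
mass O = 0.8431 − (0.43968 + 0.11069) = 0.29274 g → mol O = 0.29274 ÷ 15.999 = 0.018297 mol
mass % H = 0.11069 g ÷ 0.8431 g × 100%

13.13%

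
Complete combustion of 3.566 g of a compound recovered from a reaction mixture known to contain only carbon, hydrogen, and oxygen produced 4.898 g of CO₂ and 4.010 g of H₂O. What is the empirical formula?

CH4O

mol C = 4.898 g CO₂ ÷ 44.009 g/mol = 0.11130 mol
mol H = 2 × 4.010 g H₂O ÷ 18.015 g/mol = 0.44518 mol
mass O = 3.566 − (1.3368 + 0.44875) = 1.7805 g → mol O = 1.7805 ÷ 15.999 = 0.11129 mol
Divide by the smallest (0.11129 mol): C 1.000, H 4.000, O 1.000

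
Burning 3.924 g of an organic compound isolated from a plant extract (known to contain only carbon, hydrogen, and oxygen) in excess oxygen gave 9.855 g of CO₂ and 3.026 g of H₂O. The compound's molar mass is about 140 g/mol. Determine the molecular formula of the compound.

mol C = 9.855 g CO₂ ÷ 44.009 g/mol = 0.22393 mol
mol H = 2 × 3.026 g H₂O ÷ 18.015 g/mol = 0.33594 mol
mass O = 3.924 − (2.6896 + 0.33863) = 0.89573 g → mol O = 0.89573 ÷ 15.999 = 0.055987 mol
Divide by the smallest (0.055987 mol): C 4.000, H 6.000, O 1.000
Empirical formula: C4H6O
Empirical-formula mass = 70.09 g/mol; 140 ÷ 70.09 ≈ 2, so the molecular formula is C8H12O2.

C8H12O2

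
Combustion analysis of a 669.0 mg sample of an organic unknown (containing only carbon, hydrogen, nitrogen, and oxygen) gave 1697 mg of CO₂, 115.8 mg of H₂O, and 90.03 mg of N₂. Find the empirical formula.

mol C = 1.697 g CO₂ ÷ 44.009 g/mol = 0.038560 mol
mol H = 2 × 0.1158 g H₂O ÷ 18.015 g/mol = 0.012856 mol
mol N = 2 × 0.09003 g N₂ ÷ 28.014 g/mol = 0.0064275 mol
mass O = 0.6690 − (0.46315 + 0.012959 + 0.090030) = 0.10286 g → mol O = 0.10286 ÷ 15.999 = 0.0064294 mol
Divide by the smallest (0.0064275 mol): C 5.999, H 2.000, N 1.000, O 1.000

C6H2NO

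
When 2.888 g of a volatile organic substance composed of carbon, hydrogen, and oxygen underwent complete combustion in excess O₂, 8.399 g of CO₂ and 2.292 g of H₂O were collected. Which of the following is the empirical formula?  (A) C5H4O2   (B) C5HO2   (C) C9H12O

mol C = 8.399 g CO₂ ÷ 44.009 g/mol = 0.19085 mol
mol H = 2 × 2.292 g H₂O ÷ 18.015 g/mol = 0.25445 mol
mass O = 2.888 − (2.2923 + 0.25649) = 0.33924 g → mol O = 0.33924 ÷ 15.999 = 0.021204 mol
Divide by the smallest (0.021204 mol): C 9.001, H 12.000, O 1.000

(C) C9H12O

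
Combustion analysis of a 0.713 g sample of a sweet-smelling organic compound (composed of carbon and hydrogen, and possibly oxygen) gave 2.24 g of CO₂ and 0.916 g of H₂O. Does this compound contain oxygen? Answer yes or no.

no

mol C = 2.24 g CO₂ ÷ 44.009 g/mol = 0.05090 mol
mol H = 2 × 0.916 g H₂O ÷ 18.015 g/mol = 0.1017 mol
C and H together account for 0.7139 g — essentially the entire 0.713 g sample — so the compound contains no oxygen.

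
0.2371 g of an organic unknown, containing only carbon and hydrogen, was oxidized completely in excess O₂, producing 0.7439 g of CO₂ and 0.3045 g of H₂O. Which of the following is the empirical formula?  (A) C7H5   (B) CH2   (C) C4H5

(B) CH2

mol C = 0.7439 g CO₂ ÷ 44.009 g/mol = 0.016903 mol
mol H = 2 × 0.3045 g H₂O ÷ 18.015 g/mol = 0.033805 mol
Divide by the smallest (0.016903 mol): C 1.000, H 2.000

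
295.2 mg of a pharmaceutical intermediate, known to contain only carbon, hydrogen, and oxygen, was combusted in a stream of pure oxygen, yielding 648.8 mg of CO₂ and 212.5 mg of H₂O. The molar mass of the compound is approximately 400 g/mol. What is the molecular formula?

C20H32O8

mol C = 0.6488 g CO₂ ÷ 44.009 g/mol = 0.014742 mol
mol H = 2 × 0.2125 g H₂O ÷ 18.015 g/mol = 0.023591 mol
mass O = 0.2952 − (0.17707 + 0.023780) = 0.094348 g → mol O = 0.094348 ÷ 15.999 = 0.0058971 mol
Divide by the smallest (0.0058971 mol): C 2.500, H 4.000, O 1.000
Multiplying each by 2 gives whole numbers: C 5.00, H 8.00, O 2.00
Empirical formula: C5H8O2
Empirical-formula mass = 100.12 g/mol; 400 ÷ 100.12 ≈ 4, so the molecular formula is C20H32O8.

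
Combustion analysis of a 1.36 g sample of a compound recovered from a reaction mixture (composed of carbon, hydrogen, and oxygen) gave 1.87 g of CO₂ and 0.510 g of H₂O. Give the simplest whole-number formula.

mol C = 1.87 g CO₂ ÷ 44.009 g/mol = 0.04249 mol
mol H = 2 × 0.510 g H₂O ÷ 18.015 g/mol = 0.05662 mol
mass O = 1.36 − (0.5104 + 0.05707) = 0.7926 g → mol O = 0.7926 ÷ 15.999 = 0.04954 mol
Divide by the smallest (0.04249 mol): C 1.000, H 1.332, O 1.166
Multiplying each by 6 gives whole numbers: C 6.00, H 7.99, O 7.00

C6H8O7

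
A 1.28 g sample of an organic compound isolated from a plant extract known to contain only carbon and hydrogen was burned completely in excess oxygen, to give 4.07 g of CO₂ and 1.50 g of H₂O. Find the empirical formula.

mol C = 4.07 g CO₂ ÷ 44.009 g/mol = 0.09248 mol
mol H = 2 × 1.50 g H₂O ÷ 18.015 g/mol = 0.1665 mol
Divide by the smallest (0.09248 mol): C 1.000, H 1.801
Multiplying each by 5 gives whole numbers: C 5.00, H 9.00

C5H9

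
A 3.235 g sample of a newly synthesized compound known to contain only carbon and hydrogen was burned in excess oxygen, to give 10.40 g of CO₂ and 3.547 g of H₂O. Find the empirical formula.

mol C = 10.40 g CO₂ ÷ 44.009 g/mol = 0.23632 mol
mol H = 2 × 3.547 g H₂O ÷ 18.015 g/mol = 0.39378 mol
Divide by the smallest (0.23632 mol): C 1.000, H 1.666
Multiplying each by 3 gives whole numbers: C 3.00, H 5.00

C3H5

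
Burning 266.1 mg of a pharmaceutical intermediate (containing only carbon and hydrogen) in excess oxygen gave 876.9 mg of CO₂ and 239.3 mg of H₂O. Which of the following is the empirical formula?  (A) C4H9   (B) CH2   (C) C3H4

mol C = 0.8769 g CO₂ ÷ 44.009 g/mol = 0.019925 mol
mol H = 2 × 0.2393 g H₂O ÷ 18.015 g/mol = 0.026567 mol
Divide by the smallest (0.019925 mol): C 1.000, H 1.333
Multiplying each by 3 gives whole numbers: C 3.00, H 4.00

(C) C3H4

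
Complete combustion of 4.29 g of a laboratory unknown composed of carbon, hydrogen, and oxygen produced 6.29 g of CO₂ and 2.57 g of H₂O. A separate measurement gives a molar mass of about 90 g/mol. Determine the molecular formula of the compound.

C3H6O3

mol C = 6.29 g CO₂ ÷ 44.009 g/mol = 0.1429 mol
mol H = 2 × 2.57 g H₂O ÷ 18.015 g/mol = 0.2853 mol
mass O = 4.29 − (1.717 + 0.2876) = 2.286 g → mol O = 2.286 ÷ 15.999 = 0.1429 mol
Divide by the smallest (0.1429 mol): C 1.000, H 1.997, O 1.000
Empirical formula: CH2O
Empirical-formula mass = 30.03 g/mol; 90 ÷ 30.03 ≈ 3, so the molecular formula is C3H6O3.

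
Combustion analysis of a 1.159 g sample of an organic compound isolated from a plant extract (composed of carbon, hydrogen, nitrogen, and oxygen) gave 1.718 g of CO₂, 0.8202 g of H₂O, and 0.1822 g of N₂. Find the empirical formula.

mol C = 1.718 g CO₂ ÷ 44.009 g/mol = 0.039037 mol
mol H = 2 × 0.8202 g H₂O ÷ 18.015 g/mol = 0.091057 mol
mol N = 2 × 0.1822 g N₂ ÷ 28.014 g/mol = 0.013008 mol
mass O = 1.159 − (0.46888 + 0.091786 + 0.18220) = 0.41614 g → mol O = 0.41614 ÷ 15.999 = 0.026010 mol
Divide by the smallest (0.013008 mol): C 3.001, H 7.000, N 1.000, O 2.000

C3H7NO2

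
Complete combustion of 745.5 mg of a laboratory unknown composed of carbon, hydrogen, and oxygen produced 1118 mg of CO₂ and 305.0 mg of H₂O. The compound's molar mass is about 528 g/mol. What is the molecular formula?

mol C = 1.118 g CO₂ ÷ 44.009 g/mol = 0.025404 mol
mol H = 2 × 0.3050 g H₂O ÷ 18.015 g/mol = 0.033861 mol
mass O = 0.7455 − (0.30513 + 0.034132) = 0.40624 g → mol O = 0.40624 ÷ 15.999 = 0.025392 mol
Divide by the smallest (0.025392 mol): C 1.000, H 1.334, O 1.000
Multiplying each by 3 gives whole numbers: C 3.00, H 4.00, O 3.00
Empirical formula: C3H4O3
Empirical-formula mass = 88.06 g/mol; 528 ÷ 88.06 ≈ 6, so the molecular formula is C18H24O18.

C18H24O18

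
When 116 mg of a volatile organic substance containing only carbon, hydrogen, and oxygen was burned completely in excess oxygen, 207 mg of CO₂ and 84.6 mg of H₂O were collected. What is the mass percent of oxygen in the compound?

43.1%

mol C = 0.207 g CO₂ ÷ 44.009 g/mol = 0.004704 mol
mol H = 2 × 0.0846 g H₂O ÷ 18.015 g/mol = 0.009392 mol
mass O = 0.116 − (0.05649 + 0.009467) = 0.05004 g → mol O = 0.05004 ÷ 15.999 = 0.003128 mol
mass % O = 0.05004 g ÷ 0.116 g × 100%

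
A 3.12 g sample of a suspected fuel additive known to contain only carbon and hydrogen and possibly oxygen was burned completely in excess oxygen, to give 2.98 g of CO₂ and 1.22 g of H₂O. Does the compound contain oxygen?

mol C = 2.98 g CO₂ ÷ 44.009 g/mol = 0.06771 mol
mol H = 2 × 1.22 g H₂O ÷ 18.015 g/mol = 0.1354 mol
C and H account for only 0.9498 g of the 3.12 g sample; the remaining 2.170 g must be oxygen.

yes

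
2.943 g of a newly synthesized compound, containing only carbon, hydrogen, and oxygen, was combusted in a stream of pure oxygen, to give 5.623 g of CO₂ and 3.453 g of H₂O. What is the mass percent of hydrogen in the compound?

mol C = 5.623 g CO₂ ÷ 44.009 g/mol = 0.12777 mol
mol H = 2 × 3.453 g H₂O ÷ 18.015 g/mol = 0.38335 mol
mass O = 2.943 − (1.5346 + 0.38641) = 1.0219 g → mol O = 1.0219 ÷ 15.999 = 0.063876 mol
mass % H = 0.38641 g ÷ 2.943 g × 100%

13.13%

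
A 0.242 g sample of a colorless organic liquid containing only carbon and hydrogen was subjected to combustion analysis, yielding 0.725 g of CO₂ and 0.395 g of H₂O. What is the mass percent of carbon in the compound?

81.8%

mol C = 0.725 g CO₂ ÷ 44.009 g/mol = 0.01647 mol
mol H = 2 × 0.395 g H₂O ÷ 18.015 g/mol = 0.04385 mol
mass % C = 0.1979 g ÷ 0.242 g × 100%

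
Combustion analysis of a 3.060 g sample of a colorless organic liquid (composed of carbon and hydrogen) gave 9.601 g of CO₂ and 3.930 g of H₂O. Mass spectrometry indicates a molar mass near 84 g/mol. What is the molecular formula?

C6H12

mol C = 9.601 g CO₂ ÷ 44.009 g/mol = 0.21816 mol
mol H = 2 × 3.930 g H₂O ÷ 18.015 g/mol = 0.43630 mol
Divide by the smallest (0.21816 mol): C 1.000, H 2.000
Empirical formula: CH2
Empirical-formula mass = 14.03 g/mol; 84 ÷ 14.03 ≈ 6, so the molecular formula is C6H12.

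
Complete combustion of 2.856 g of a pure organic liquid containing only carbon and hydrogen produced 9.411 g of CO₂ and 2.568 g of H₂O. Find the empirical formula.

C3H4

mol C = 9.411 g CO₂ ÷ 44.009 g/mol = 0.21384 mol
mol H = 2 × 2.568 g H₂O ÷ 18.015 g/mol = 0.28510 mol
Divide by the smallest (0.21384 mol): C 1.000, H 1.333
Multiplying each by 3 gives whole numbers: C 3.00, H 4.00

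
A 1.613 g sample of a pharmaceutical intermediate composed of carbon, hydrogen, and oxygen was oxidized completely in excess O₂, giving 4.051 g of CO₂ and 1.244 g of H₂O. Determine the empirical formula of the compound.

C4H6O

mol C = 4.051 g CO₂ ÷ 44.009 g/mol = 0.092049 mol
mol H = 2 × 1.244 g H₂O ÷ 18.015 g/mol = 0.13811 mol
mass O = 1.613 − (1.1056 + 0.13921) = 0.36818 g → mol O = 0.36818 ÷ 15.999 = 0.023013 mol
Divide by the smallest (0.023013 mol): C 4.000, H 6.001, O 1.000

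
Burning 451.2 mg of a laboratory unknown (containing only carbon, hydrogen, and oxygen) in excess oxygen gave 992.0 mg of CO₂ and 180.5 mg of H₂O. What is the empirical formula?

mol C = 0.9920 g CO₂ ÷ 44.009 g/mol = 0.022541 mol
mol H = 2 × 0.1805 g H₂O ÷ 18.015 g/mol = 0.020039 mol
mass O = 0.4512 − (0.27074 + 0.020199) = 0.16026 g → mol O = 0.16026 ÷ 15.999 = 0.010017 mol
Divide by the smallest (0.010017 mol): C 2.250, H 2.000, O 1.000
Multiplying each by 4 gives whole numbers: C 9.00, H 8.00, O 4.00

C9H8O4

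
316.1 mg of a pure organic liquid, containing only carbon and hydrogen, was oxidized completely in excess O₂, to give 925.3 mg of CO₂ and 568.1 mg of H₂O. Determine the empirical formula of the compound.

mol C = 0.9253 g CO₂ ÷ 44.009 g/mol = 0.021025 mol
mol H = 2 × 0.5681 g H₂O ÷ 18.015 g/mol = 0.063070 mol
Divide by the smallest (0.021025 mol): C 1.000, H 3.000

CH3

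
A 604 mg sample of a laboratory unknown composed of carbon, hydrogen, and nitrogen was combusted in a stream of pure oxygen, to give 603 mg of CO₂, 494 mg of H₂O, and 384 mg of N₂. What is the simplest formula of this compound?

mol C = 0.603 g CO₂ ÷ 44.009 g/mol = 0.01370 mol
mol H = 2 × 0.494 g H₂O ÷ 18.015 g/mol = 0.05484 mol
mol N = 2 × 0.384 g N₂ ÷ 28.014 g/mol = 0.02741 mol
Divide by the smallest (0.01370 mol): C 1.000, H 4.003, N 2.001

CH4N2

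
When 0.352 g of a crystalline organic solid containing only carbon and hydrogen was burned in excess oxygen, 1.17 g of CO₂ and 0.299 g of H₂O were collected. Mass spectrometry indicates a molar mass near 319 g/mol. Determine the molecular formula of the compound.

mol C = 1.17 g CO₂ ÷ 44.009 g/mol = 0.02659 mol
mol H = 2 × 0.299 g H₂O ÷ 18.015 g/mol = 0.03319 mol
Divide by the smallest (0.02659 mol): C 1.000, H 1.249
Multiplying each by 4 gives whole numbers: C 4.00, H 4.99
Empirical formula: C4H5
Empirical-formula mass = 53.08 g/mol; 319 ÷ 53.08 ≈ 6, so the molecular formula is C24H30.

C24H30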